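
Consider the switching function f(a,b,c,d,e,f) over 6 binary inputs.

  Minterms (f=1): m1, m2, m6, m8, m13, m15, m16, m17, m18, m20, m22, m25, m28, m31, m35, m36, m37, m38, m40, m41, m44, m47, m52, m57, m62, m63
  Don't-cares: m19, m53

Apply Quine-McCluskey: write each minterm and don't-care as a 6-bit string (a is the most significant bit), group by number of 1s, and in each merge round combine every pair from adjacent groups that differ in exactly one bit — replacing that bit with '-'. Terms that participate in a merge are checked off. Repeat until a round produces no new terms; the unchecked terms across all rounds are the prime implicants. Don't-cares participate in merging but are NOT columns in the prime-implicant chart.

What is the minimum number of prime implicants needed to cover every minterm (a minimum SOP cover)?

size-2^0 implicants → 000001(✓)  000010(✓)  000110(✓)  001000(✓)  001101(✓)  001111(✓)  010000(✓)  010001(✓)  010010(✓)  010011(✓)  010100(✓)  010110(✓)  011001(✓)  011100(✓)  011111(✓)  100011  100100(✓)  100101(✓)  100110(✓)  101000(✓)  101001(✓)  101100(✓)  101111(✓)  110100(✓)  110101(✓)  111001(✓)  111110(✓)  111111(✓)
size-2^1 implicants → -00110  -01000  -01111(✓)  -10100  -11001  -11111(✓)  0-0001  0-0010(✓)  0-0110(✓)  0-1111(✓)  000-10(✓)  0011-1  01-001  01-100  010-00(✓)  010-10(✓)  0100-0(✓)  0100-1(✓)  01000-(✓)  01001-(✓)  0101-0(✓)  1-0100(✓)  1-0101(✓)  1-1001  1-1111(✓)  10-100  1001-0  10010-(✓)  101-00  10100-  11010-(✓)  11111-
size-2^2 implicants → --1111  0-0-10  010--0  0100--  1-010-
Unchecked terms (primes): --1111, -00110, -01000, -10100, -11001, 0-0-10, 0-0001, 0011-1, 01-001, 01-100, 010--0, 0100--, 1-010-, 1-1001, 10-100, 100011, 1001-0, 101-00, 10100-, 11111-
Minterm coverage:
  m1 ⊆ 0-0001 [E]
  m2 ⊆ 0-0-10 [E]
  m6 ⊆ -00110,0-0-10
  m8 ⊆ -01000 [E]
  m13 ⊆ 0011-1 [E]
  m15 ⊆ --1111,0011-1
  m16 ⊆ 010--0,0100--
  m17 ⊆ 0-0001,01-001,0100--
  m18 ⊆ 0-0-10,010--0,0100--
  m20 ⊆ -10100,01-100,010--0
  m22 ⊆ 0-0-10,010--0
  m25 ⊆ -11001,01-001
  m28 ⊆ 01-100 [E]
  m31 ⊆ --1111 [E]
  m35 ⊆ 100011 [E]
  m36 ⊆ 1-010-,10-100,1001-0
  m37 ⊆ 1-010- [E]
  m38 ⊆ -00110,1001-0
  m40 ⊆ -01000,101-00,10100-
  m41 ⊆ 1-1001,10100-
  m44 ⊆ 10-100,101-00
  m47 ⊆ --1111 [E]
  m52 ⊆ -10100,1-010-
  m57 ⊆ -11001,1-1001
  m62 ⊆ 11111- [E]
  m63 ⊆ --1111,11111-
E = {--1111, -01000, 0-0-10, 0-0001, 0011-1, 01-100, 1-010-, 100011, 11111-}
Petrick residual → -00110, -11001, 010--0, 1-1001, 10-100
Cover = cdef + b'c'def' + b'cd'e'f' + bcd'e'f + a'c'ef' + a'c'd'e'f + a'b'cdf + a'bde'f' + a'bc'f' + ac'de' + acd'e'f + ab'de'f' + ab'c'd'ef + abcde  |cover|=14

14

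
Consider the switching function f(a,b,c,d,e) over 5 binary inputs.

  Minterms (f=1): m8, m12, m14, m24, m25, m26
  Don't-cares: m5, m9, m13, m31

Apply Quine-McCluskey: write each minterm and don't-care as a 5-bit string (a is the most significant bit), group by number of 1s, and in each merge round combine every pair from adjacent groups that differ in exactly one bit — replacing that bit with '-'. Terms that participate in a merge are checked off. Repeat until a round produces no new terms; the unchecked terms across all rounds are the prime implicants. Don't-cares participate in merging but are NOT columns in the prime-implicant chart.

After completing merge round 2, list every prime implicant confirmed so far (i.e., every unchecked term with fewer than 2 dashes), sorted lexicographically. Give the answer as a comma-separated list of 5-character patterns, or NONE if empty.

0-101, 011-0, 110-0, 11111

Round 0: 00101✓ 01000✓ 01001✓ 01100✓ 01101✓ 01110✓ 11000✓ 11001✓ 11010✓ 11111
Round 1: -1000✓ -1001✓ 0-101 01-00✓ 01-01✓ 0100-✓ 011-0 0110-✓ 110-0 1100-✓
Round 2: -100- 01-0-
PIs = {-100-, 0-101, 01-0-, 011-0, 110-0, 11111}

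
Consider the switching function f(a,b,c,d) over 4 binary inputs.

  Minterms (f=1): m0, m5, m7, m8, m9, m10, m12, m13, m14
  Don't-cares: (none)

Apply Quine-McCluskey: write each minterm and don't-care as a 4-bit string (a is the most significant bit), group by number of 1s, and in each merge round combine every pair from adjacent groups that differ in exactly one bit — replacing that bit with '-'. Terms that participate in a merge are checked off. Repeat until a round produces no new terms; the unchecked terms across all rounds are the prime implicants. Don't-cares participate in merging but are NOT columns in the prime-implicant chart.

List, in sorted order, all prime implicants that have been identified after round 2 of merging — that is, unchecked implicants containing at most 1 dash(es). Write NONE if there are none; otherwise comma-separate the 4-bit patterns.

Round 0: 0000✓ 0101✓ 0111✓ 1000✓ 1001✓ 1010✓ 1100✓ 1101✓ 1110✓
Round 1: -000 -101 01-1 1-00✓ 1-01✓ 1-10✓ 10-0✓ 100-✓ 11-0✓ 110-✓
Round 2: 1--0 1-0-
PIs = {-000, -101, 01-1, 1--0, 1-0-}

-000, -101, 01-1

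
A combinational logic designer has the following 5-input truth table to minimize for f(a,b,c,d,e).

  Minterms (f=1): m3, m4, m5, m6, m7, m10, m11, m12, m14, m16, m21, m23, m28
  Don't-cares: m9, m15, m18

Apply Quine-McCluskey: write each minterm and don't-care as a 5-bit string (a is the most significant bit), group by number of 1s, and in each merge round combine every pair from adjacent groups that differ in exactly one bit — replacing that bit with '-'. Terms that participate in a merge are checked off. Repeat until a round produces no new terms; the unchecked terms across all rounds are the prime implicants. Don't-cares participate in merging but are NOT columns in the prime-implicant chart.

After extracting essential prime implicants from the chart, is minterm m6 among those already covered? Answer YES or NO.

size-2^0 implicants → 00011(✓)  00100(✓)  00101(✓)  00110(✓)  00111(✓)  01001(✓)  01010(✓)  01011(✓)  01100(✓)  01110(✓)  01111(✓)  10000(✓)  10010(✓)  10101(✓)  10111(✓)  11100(✓)
size-2^1 implicants → -0101(✓)  -0111(✓)  -1100  0-011(✓)  0-100(✓)  0-110(✓)  0-111(✓)  00-11(✓)  001-0(✓)  001-1(✓)  0010-(✓)  0011-(✓)  01-10(✓)  01-11(✓)  010-1  0101-(✓)  011-0(✓)  0111-(✓)  100-0  101-1(✓)
size-2^2 implicants → -01-1  0--11  0-1-0  0-11-  001--  01-1-
Unchecked terms (primes): -01-1, -1100, 0--11, 0-1-0, 0-11-, 001--, 01-1-, 010-1, 100-0
Minterm coverage:
  m3 ⊆ 0--11 [E]
  m4 ⊆ 0-1-0,001--
  m5 ⊆ -01-1,001--
  m6 ⊆ 0-1-0,0-11-,001--
  m7 ⊆ -01-1,0--11,0-11-,001--
  m10 ⊆ 01-1- [E]
  m11 ⊆ 0--11,01-1-,010-1
  m12 ⊆ -1100,0-1-0
  m14 ⊆ 0-1-0,0-11-,01-1-
  m16 ⊆ 100-0 [E]
  m21 ⊆ -01-1 [E]
  m23 ⊆ -01-1 [E]
  m28 ⊆ -1100 [E]
E = {-01-1, -1100, 0--11, 01-1-, 100-0}

NO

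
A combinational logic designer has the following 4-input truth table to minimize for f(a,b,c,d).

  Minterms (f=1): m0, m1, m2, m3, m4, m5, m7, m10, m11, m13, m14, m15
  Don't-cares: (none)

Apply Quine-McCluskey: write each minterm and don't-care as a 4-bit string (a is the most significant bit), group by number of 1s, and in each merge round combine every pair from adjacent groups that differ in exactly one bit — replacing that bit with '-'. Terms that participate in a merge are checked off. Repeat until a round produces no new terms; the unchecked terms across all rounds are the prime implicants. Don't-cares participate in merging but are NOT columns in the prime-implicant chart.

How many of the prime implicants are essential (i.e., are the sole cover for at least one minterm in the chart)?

3

Round 0: 0000✓ 0001✓ 0010✓ 0011✓ 0100✓ 0101✓ 0111✓ 1010✓ 1011✓ 1101✓ 1110✓ 1111✓
Round 1: -010✓ -011✓ -101✓ -111✓ 0-00✓ 0-01✓ 0-11✓ 00-0✓ 00-1✓ 000-✓ 001-✓ 01-1✓ 010-✓ 1-10✓ 1-11✓ 101-✓ 11-1✓ 111-✓
Round 2: --11 -01- -1-1 0--1 0-0- 00-- 1-1-
PIs = {--11, -01-, -1-1, 0--1, 0-0-, 00--, 1-1-}
Coverage chart:
  m0: 0-0-,00--
  m1: 0--1,0-0-,00--
  m2: -01-,00--
  m3: --11,-01-,0--1,00--
  m4: 0-0- ←essential
  m5: -1-1,0--1,0-0-
  m7: --11,-1-1,0--1
  m10: -01-,1-1-
  m11: --11,-01-,1-1-
  m13: -1-1 ←essential
  m14: 1-1- ←essential
  m15: --11,-1-1,1-1-
Essential: -1-1, 0-0-, 1-1-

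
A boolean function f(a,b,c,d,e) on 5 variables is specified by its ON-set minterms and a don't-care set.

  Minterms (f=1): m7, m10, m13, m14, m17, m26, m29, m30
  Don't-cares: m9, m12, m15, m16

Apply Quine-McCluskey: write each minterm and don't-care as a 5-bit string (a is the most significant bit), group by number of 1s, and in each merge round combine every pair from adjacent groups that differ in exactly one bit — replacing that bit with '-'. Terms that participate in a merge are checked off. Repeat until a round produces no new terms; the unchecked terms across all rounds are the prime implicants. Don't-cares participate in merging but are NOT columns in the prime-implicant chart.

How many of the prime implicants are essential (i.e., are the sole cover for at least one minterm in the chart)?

4

size-2^0 implicants → 00111(✓)  01001(✓)  01010(✓)  01100(✓)  01101(✓)  01110(✓)  01111(✓)  10000(✓)  10001(✓)  11010(✓)  11101(✓)  11110(✓)
size-2^1 implicants → -1010(✓)  -1101  -1110(✓)  0-111  01-01  01-10(✓)  011-0(✓)  011-1(✓)  0110-(✓)  0111-(✓)  1000-  11-10(✓)
size-2^2 implicants → -1-10  011--
Unchecked terms (primes): -1-10, -1101, 0-111, 01-01, 011--, 1000-
Minterm coverage:
  m7 ⊆ 0-111 [E]
  m10 ⊆ -1-10 [E]
  m13 ⊆ -1101,01-01,011--
  m14 ⊆ -1-10,011--
  m17 ⊆ 1000- [E]
  m26 ⊆ -1-10 [E]
  m29 ⊆ -1101 [E]
  m30 ⊆ -1-10 [E]
E = {-1-10, -1101, 0-111, 1000-}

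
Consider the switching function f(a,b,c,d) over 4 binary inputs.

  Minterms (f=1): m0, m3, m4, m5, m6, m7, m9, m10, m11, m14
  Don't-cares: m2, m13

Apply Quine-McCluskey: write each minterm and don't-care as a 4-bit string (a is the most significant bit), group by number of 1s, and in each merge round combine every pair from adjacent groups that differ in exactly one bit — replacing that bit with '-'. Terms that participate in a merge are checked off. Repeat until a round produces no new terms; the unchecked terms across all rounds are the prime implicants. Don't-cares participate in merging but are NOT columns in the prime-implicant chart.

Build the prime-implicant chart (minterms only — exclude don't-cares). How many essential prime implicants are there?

size-2^0 implicants → 0000(✓)  0010(✓)  0011(✓)  0100(✓)  0101(✓)  0110(✓)  0111(✓)  1001(✓)  1010(✓)  1011(✓)  1101(✓)  1110(✓)
size-2^1 implicants → -010(✓)  -011(✓)  -101  -110(✓)  0-00(✓)  0-10(✓)  0-11(✓)  00-0(✓)  001-(✓)  01-0(✓)  01-1(✓)  010-(✓)  011-(✓)  1-01  1-10(✓)  10-1  101-(✓)
size-2^2 implicants → --10  -01-  0--0  0-1-  01--
Unchecked terms (primes): --10, -01-, -101, 0--0, 0-1-, 01--, 1-01, 10-1
Minterm coverage:
  m0 ⊆ 0--0 [E]
  m3 ⊆ -01-,0-1-
  m4 ⊆ 0--0,01--
  m5 ⊆ -101,01--
  m6 ⊆ --10,0--0,0-1-,01--
  m7 ⊆ 0-1-,01--
  m9 ⊆ 1-01,10-1
  m10 ⊆ --10,-01-
  m11 ⊆ -01-,10-1
  m14 ⊆ --10 [E]
E = {--10, 0--0}

2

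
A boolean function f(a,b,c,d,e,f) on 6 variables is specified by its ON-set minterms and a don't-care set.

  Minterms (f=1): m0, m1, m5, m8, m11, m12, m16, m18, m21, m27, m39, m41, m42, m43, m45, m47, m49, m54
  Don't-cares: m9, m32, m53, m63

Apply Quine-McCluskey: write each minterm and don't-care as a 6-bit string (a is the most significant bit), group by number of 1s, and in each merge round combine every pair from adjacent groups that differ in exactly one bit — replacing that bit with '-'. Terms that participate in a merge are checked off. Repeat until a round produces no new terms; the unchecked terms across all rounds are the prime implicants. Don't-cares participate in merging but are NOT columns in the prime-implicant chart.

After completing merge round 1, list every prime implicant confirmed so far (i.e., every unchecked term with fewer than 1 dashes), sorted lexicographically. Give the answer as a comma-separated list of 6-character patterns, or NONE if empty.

Round 0: 000000✓ 000001✓ 000101✓ 001000✓ 001001✓ 001011✓ 001100✓ 010000✓ 010010✓ 010101✓ 011011✓ 100000✓ 100111✓ 101001✓ 101010✓ 101011✓ 101101✓ 101111✓ 110001✓ 110101✓ 110110 111111✓
Round 1: -00000 -01001✓ -01011✓ -10101 0-0000 0-0101 0-1011 00-000✓ 00-001✓ 000-01 00000-✓ 001-00 0010-1✓ 00100-✓ 0100-0 1-1111 10-111 101-01✓ 101-11✓ 1010-1✓ 10101- 1011-1✓ 110-01
Round 2: -010-1 00-00- 101--1
PIs = {-00000, -010-1, -10101, 0-0000, 0-0101, 0-1011, 00-00-, 000-01, 001-00, 0100-0, 1-1111, 10-111, 101--1, 10101-, 110-01, 110110}

110110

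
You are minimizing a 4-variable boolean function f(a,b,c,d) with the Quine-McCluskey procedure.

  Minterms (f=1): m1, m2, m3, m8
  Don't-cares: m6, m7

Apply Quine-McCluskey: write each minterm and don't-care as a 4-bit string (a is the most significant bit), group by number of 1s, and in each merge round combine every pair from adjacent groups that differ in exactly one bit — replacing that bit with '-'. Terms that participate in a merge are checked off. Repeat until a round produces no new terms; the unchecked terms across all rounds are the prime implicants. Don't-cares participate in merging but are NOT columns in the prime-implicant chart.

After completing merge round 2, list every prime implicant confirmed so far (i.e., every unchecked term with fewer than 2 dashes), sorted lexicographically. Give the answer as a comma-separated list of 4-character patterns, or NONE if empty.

size-2^0 implicants → 0001(✓)  0010(✓)  0011(✓)  0110(✓)  0111(✓)  1000
size-2^1 implicants → 0-10(✓)  0-11(✓)  00-1  001-(✓)  011-(✓)
size-2^2 implicants → 0-1-
Unchecked terms (primes): 0-1-, 00-1, 1000

00-1, 1000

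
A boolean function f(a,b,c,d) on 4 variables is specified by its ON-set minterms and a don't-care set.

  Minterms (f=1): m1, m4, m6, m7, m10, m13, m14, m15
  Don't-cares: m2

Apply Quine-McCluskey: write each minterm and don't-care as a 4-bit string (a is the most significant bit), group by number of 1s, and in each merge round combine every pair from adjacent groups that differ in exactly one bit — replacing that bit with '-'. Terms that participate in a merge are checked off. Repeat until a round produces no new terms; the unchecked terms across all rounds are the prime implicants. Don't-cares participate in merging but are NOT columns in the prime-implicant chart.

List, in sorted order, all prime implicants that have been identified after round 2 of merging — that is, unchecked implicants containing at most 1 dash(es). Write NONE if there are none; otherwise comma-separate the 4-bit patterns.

0001, 01-0, 11-1

size-2^0 implicants → 0001  0010(✓)  0100(✓)  0110(✓)  0111(✓)  1010(✓)  1101(✓)  1110(✓)  1111(✓)
size-2^1 implicants → -010(✓)  -110(✓)  -111(✓)  0-10(✓)  01-0  011-(✓)  1-10(✓)  11-1  111-(✓)
size-2^2 implicants → --10  -11-
Unchecked terms (primes): --10, -11-, 0001, 01-0, 11-1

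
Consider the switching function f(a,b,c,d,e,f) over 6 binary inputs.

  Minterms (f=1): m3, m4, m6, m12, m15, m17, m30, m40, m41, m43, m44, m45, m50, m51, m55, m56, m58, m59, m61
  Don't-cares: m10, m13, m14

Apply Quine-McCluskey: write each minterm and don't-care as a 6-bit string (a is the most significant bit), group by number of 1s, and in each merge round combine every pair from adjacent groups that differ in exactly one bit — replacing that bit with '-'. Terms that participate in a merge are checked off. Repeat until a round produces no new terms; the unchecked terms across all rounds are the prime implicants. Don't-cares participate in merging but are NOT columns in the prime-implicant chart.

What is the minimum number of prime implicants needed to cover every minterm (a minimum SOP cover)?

11

[col 0] 000011, 000100*, 000110*, 001010*, 001100*, 001101*, 001110*, 001111*, 010001, 011110*, 101000*, 101001*, 101011*, 101100*, 101101*, 110010*, 110011*, 110111*, 111000*, 111010*, 111011*, 111101*
[col 1] -01100*, -01101*, 0-1110, 00-100*, 00-110*, 0001-0*, 001-10, 0011-0*, 0011-1*, 00110-*, 00111-*, 1-1000, 1-1011, 1-1101, 101-00*, 101-01*, 1010-1, 10100-*, 10110-*, 11-010*, 11-011*, 110-11, 11001-*, 1110-0, 11101-*
[col 2] -0110-, 00-1-0, 0011--, 101-0-, 11-01-
Prime implicants: -0110-, 0-1110, 00-1-0, 000011, 001-10, 0011--, 010001, 1-1000, 1-1011, 1-1101, 101-0-, 1010-1, 11-01-, 110-11, 1110-0
PI chart (minterm → PIs covering it):
  3 | 000011  (sole → essential)
  4 | 00-1-0  (sole → essential)
  6 | 00-1-0  (sole → essential)
  12 | -0110-,00-1-0,0011--
  15 | 0011--  (sole → essential)
  17 | 010001  (sole → essential)
  30 | 0-1110  (sole → essential)
  40 | 1-1000,101-0-
  41 | 101-0-,1010-1
  43 | 1-1011,1010-1
  44 | -0110-,101-0-
  45 | -0110-,1-1101,101-0-
  50 | 11-01-  (sole → essential)
  51 | 11-01-,110-11
  55 | 110-11  (sole → essential)
  56 | 1-1000,1110-0
  58 | 11-01-,1110-0
  59 | 1-1011,11-01-
  61 | 1-1101  (sole → essential)
Essential prime implicants: 0-1110, 00-1-0, 000011, 0011--, 010001, 1-1101, 11-01-, 110-11
Petrick residual → -0110-, 1-1000, 1010-1
Minimum SOP uses 11 PIs: b'cde' + a'cdef' + a'b'df' + a'b'c'd'ef + a'b'cd + a'bc'd'e'f + acd'e'f' + acde'f + ab'cd'f + abd'e + abc'ef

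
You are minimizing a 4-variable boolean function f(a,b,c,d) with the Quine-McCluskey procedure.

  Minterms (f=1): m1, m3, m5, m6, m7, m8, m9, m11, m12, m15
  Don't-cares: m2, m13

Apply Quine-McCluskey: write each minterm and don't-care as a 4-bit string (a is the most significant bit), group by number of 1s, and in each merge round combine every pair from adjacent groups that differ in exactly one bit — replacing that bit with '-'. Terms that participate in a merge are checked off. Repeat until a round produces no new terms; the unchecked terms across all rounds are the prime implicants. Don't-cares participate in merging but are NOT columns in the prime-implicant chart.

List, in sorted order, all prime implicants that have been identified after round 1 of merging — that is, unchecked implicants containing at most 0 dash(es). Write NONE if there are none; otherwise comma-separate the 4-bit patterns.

NONE

size-2^0 implicants → 0001(✓)  0010(✓)  0011(✓)  0101(✓)  0110(✓)  0111(✓)  1000(✓)  1001(✓)  1011(✓)  1100(✓)  1101(✓)  1111(✓)
size-2^1 implicants → -001(✓)  -011(✓)  -101(✓)  -111(✓)  0-01(✓)  0-10(✓)  0-11(✓)  00-1(✓)  001-(✓)  01-1(✓)  011-(✓)  1-00(✓)  1-01(✓)  1-11(✓)  10-1(✓)  100-(✓)  11-1(✓)  110-(✓)
size-2^2 implicants → --01(✓)  --11(✓)  -0-1(✓)  -1-1(✓)  0--1(✓)  0-1-  1--1(✓)  1-0-
size-2^3 implicants → ---1
Unchecked terms (primes): ---1, 0-1-, 1-0-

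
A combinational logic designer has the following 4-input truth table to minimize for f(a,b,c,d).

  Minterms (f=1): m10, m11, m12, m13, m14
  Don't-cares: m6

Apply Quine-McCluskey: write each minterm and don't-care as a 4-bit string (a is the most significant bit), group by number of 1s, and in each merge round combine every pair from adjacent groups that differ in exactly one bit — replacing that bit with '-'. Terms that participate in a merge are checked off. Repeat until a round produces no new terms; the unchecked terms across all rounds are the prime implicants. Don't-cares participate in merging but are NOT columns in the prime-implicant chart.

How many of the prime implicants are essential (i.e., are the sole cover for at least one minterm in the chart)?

Round 0: 0110✓ 1010✓ 1011✓ 1100✓ 1101✓ 1110✓
Round 1: -110 1-10 101- 11-0 110-
PIs = {-110, 1-10, 101-, 11-0, 110-}
Coverage chart:
  m10: 1-10,101-
  m11: 101- ←essential
  m12: 11-0,110-
  m13: 110- ←essential
  m14: -110,1-10,11-0
Essential: 101-, 110-

2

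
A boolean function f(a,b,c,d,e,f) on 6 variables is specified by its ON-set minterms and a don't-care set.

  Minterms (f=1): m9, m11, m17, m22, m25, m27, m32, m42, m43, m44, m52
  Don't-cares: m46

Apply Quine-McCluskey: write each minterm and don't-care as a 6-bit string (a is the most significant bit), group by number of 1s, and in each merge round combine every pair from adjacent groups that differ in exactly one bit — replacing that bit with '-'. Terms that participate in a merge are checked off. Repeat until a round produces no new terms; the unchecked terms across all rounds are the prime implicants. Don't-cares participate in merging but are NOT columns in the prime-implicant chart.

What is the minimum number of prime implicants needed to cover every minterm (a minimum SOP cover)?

Round 0: 001001✓ 001011✓ 010001✓ 010110 011001✓ 011011✓ 100000 101010✓ 101011✓ 101100✓ 101110✓ 110100
Round 1: -01011 0-1001✓ 0-1011✓ 0010-1✓ 01-001 0110-1✓ 101-10 10101- 1011-0
Round 2: 0-10-1
PIs = {-01011, 0-10-1, 01-001, 010110, 100000, 101-10, 10101-, 1011-0, 110100}
Coverage chart:
  m9: 0-10-1 ←essential
  m11: -01011,0-10-1
  m17: 01-001 ←essential
  m22: 010110 ←essential
  m25: 0-10-1,01-001
  m27: 0-10-1 ←essential
  m32: 100000 ←essential
  m42: 101-10,10101-
  m43: -01011,10101-
  m44: 1011-0 ←essential
  m52: 110100 ←essential
Essential: 0-10-1, 01-001, 010110, 100000, 1011-0, 110100
Petrick residual → 10101-
Min cover (7 terms): a'cd'f + a'bd'e'f + a'bc'def' + ab'c'd'e'f' + ab'cd'e + ab'cdf' + abc'de'f'

7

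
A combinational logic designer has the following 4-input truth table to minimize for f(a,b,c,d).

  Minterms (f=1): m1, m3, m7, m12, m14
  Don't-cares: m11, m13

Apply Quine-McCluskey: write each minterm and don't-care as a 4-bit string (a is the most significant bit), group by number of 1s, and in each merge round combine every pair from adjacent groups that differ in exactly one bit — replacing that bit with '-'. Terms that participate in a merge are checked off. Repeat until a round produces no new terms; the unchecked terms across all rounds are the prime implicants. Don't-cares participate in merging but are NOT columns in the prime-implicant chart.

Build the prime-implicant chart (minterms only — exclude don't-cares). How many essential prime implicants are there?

Round 0: 0001✓ 0011✓ 0111✓ 1011✓ 1100✓ 1101✓ 1110✓
Round 1: -011 0-11 00-1 11-0 110-
PIs = {-011, 0-11, 00-1, 11-0, 110-}
Coverage chart:
  m1: 00-1 ←essential
  m3: -011,0-11,00-1
  m7: 0-11 ←essential
  m12: 11-0,110-
  m14: 11-0 ←essential
Essential: 0-11, 00-1, 11-0

3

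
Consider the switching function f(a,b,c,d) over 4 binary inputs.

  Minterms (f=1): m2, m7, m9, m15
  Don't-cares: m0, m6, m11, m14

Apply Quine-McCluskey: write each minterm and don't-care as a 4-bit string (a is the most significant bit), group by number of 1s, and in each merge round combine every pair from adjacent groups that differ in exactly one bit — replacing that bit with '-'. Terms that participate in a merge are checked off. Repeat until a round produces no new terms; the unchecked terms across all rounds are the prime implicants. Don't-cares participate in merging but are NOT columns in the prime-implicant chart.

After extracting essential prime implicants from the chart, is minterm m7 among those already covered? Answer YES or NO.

YES

Round 0: 0000✓ 0010✓ 0110✓ 0111✓ 1001✓ 1011✓ 1110✓ 1111✓
Round 1: -110✓ -111✓ 0-10 00-0 011-✓ 1-11 10-1 111-✓
Round 2: -11-
PIs = {-11-, 0-10, 00-0, 1-11, 10-1}
Coverage chart:
  m2: 0-10,00-0
  m7: -11- ←essential
  m9: 10-1 ←essential
  m15: -11-,1-11
Essential: -11-, 10-1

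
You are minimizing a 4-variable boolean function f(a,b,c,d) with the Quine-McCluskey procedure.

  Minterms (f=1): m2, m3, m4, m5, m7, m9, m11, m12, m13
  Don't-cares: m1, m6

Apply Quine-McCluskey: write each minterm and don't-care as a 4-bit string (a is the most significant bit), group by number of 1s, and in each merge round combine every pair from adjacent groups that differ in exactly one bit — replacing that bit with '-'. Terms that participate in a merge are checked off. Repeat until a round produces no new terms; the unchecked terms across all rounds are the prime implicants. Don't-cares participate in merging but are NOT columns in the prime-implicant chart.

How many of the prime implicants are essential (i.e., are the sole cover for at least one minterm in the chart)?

3

Round 0: 0001✓ 0010✓ 0011✓ 0100✓ 0101✓ 0110✓ 0111✓ 1001✓ 1011✓ 1100✓ 1101✓
Round 1: -001✓ -011✓ -100✓ -101✓ 0-01✓ 0-10✓ 0-11✓ 00-1✓ 001-✓ 01-0✓ 01-1✓ 010-✓ 011-✓ 1-01✓ 10-1✓ 110-✓
Round 2: --01 -0-1 -10- 0--1 0-1- 01--
PIs = {--01, -0-1, -10-, 0--1, 0-1-, 01--}
Coverage chart:
  m2: 0-1- ←essential
  m3: -0-1,0--1,0-1-
  m4: -10-,01--
  m5: --01,-10-,0--1,01--
  m7: 0--1,0-1-,01--
  m9: --01,-0-1
  m11: -0-1 ←essential
  m12: -10- ←essential
  m13: --01,-10-
Essential: -0-1, -10-, 0-1-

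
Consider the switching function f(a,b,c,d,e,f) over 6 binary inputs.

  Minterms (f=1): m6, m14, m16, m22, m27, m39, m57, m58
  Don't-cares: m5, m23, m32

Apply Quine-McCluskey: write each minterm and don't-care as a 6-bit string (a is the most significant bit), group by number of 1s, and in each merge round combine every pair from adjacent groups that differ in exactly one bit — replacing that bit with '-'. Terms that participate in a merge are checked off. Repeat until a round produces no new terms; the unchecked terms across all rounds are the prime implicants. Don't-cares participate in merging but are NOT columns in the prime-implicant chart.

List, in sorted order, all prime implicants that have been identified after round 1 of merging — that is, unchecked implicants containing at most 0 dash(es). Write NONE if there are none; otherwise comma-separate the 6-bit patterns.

000101, 010000, 011011, 100000, 100111, 111001, 111010

size-2^0 implicants → 000101  000110(✓)  001110(✓)  010000  010110(✓)  010111(✓)  011011  100000  100111  111001  111010
size-2^1 implicants → 0-0110  00-110  01011-
Unchecked terms (primes): 0-0110, 00-110, 000101, 010000, 01011-, 011011, 100000, 100111, 111001, 111010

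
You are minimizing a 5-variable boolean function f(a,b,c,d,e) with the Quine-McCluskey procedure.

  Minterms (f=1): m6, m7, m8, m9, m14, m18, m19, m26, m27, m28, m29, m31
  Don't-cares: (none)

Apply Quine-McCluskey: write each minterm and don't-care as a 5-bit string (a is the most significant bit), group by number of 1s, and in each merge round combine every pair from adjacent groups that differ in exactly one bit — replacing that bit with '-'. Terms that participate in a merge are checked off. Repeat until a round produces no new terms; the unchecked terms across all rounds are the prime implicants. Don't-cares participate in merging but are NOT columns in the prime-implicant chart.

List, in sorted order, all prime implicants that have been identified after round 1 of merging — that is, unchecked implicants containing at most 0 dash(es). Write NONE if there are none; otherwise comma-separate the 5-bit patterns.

size-2^0 implicants → 00110(✓)  00111(✓)  01000(✓)  01001(✓)  01110(✓)  10010(✓)  10011(✓)  11010(✓)  11011(✓)  11100(✓)  11101(✓)  11111(✓)
size-2^1 implicants → 0-110  0011-  0100-  1-010(✓)  1-011(✓)  1001-(✓)  11-11  1101-(✓)  111-1  1110-
size-2^2 implicants → 1-01-
Unchecked terms (primes): 0-110, 0011-, 0100-, 1-01-, 11-11, 111-1, 1110-

NONE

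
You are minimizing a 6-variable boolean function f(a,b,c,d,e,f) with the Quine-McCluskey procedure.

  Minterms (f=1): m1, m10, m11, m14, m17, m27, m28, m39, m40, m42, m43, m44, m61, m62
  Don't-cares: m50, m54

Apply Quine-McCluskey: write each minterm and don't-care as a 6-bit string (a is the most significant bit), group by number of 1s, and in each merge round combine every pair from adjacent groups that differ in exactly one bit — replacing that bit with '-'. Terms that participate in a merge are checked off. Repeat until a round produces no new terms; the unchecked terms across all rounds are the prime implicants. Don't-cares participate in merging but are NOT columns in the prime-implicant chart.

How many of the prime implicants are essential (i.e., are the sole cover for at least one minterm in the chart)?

9

size-2^0 implicants → 000001(✓)  001010(✓)  001011(✓)  001110(✓)  010001(✓)  011011(✓)  011100  100111  101000(✓)  101010(✓)  101011(✓)  101100(✓)  110010(✓)  110110(✓)  111101  111110(✓)
size-2^1 implicants → -01010(✓)  -01011(✓)  0-0001  0-1011  001-10  00101-(✓)  101-00  1010-0  10101-(✓)  11-110  110-10
size-2^2 implicants → -0101-
Unchecked terms (primes): -0101-, 0-0001, 0-1011, 001-10, 011100, 100111, 101-00, 1010-0, 11-110, 110-10, 111101
Minterm coverage:
  m1 ⊆ 0-0001 [E]
  m10 ⊆ -0101-,001-10
  m11 ⊆ -0101-,0-1011
  m14 ⊆ 001-10 [E]
  m17 ⊆ 0-0001 [E]
  m27 ⊆ 0-1011 [E]
  m28 ⊆ 011100 [E]
  m39 ⊆ 100111 [E]
  m40 ⊆ 101-00,1010-0
  m42 ⊆ -0101-,1010-0
  m43 ⊆ -0101- [E]
  m44 ⊆ 101-00 [E]
  m61 ⊆ 111101 [E]
  m62 ⊆ 11-110 [E]
E = {-0101-, 0-0001, 0-1011, 001-10, 011100, 100111, 101-00, 11-110, 111101}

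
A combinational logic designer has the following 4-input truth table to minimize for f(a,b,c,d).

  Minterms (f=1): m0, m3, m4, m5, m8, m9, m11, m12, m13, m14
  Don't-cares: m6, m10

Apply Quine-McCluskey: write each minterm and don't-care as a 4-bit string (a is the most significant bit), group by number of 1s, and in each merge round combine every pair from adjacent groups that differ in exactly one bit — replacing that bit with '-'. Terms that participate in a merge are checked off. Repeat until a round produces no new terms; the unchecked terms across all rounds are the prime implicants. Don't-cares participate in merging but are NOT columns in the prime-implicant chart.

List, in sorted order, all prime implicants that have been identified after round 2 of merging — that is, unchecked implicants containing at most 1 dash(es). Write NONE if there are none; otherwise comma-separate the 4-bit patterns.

size-2^0 implicants → 0000(✓)  0011(✓)  0100(✓)  0101(✓)  0110(✓)  1000(✓)  1001(✓)  1010(✓)  1011(✓)  1100(✓)  1101(✓)  1110(✓)
size-2^1 implicants → -000(✓)  -011  -100(✓)  -101(✓)  -110(✓)  0-00(✓)  01-0(✓)  010-(✓)  1-00(✓)  1-01(✓)  1-10(✓)  10-0(✓)  10-1(✓)  100-(✓)  101-(✓)  11-0(✓)  110-(✓)
size-2^2 implicants → --00  -1-0  -10-  1--0  1-0-  10--
Unchecked terms (primes): --00, -011, -1-0, -10-, 1--0, 1-0-, 10--

-011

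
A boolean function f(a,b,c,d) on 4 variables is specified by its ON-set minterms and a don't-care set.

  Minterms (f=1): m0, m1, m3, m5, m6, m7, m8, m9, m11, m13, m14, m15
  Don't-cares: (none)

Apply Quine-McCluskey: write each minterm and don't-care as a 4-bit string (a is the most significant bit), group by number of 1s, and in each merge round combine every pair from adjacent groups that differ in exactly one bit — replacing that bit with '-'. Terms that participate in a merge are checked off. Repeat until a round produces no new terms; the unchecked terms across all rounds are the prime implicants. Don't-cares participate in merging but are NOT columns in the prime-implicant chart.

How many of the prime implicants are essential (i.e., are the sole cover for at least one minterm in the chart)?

[col 0] 0000*, 0001*, 0011*, 0101*, 0110*, 0111*, 1000*, 1001*, 1011*, 1101*, 1110*, 1111*
[col 1] -000*, -001*, -011*, -101*, -110*, -111*, 0-01*, 0-11*, 00-1*, 000-*, 01-1*, 011-*, 1-01*, 1-11*, 10-1*, 100-*, 11-1*, 111-*
[col 2] --01*, --11*, -0-1*, -00-, -1-1*, -11-, 0--1*, 1--1*
[col 3] ---1
Prime implicants: ---1, -00-, -11-
PI chart (minterm → PIs covering it):
  0 | -00-  (sole → essential)
  1 | ---1,-00-
  3 | ---1  (sole → essential)
  5 | ---1  (sole → essential)
  6 | -11-  (sole → essential)
  7 | ---1,-11-
  8 | -00-  (sole → essential)
  9 | ---1,-00-
  11 | ---1  (sole → essential)
  13 | ---1  (sole → essential)
  14 | -11-  (sole → essential)
  15 | ---1,-11-
Essential prime implicants: ---1, -00-, -11-

3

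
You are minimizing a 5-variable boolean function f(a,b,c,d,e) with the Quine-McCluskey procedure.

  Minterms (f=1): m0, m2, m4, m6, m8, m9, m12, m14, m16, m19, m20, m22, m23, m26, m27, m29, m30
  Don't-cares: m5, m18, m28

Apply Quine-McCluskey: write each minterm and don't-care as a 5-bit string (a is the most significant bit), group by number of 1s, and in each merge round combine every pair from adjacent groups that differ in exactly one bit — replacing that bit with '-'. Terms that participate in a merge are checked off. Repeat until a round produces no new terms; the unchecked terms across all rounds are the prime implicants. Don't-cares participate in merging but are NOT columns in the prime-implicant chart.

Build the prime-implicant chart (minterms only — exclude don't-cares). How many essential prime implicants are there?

6

Round 0: 00000✓ 00010✓ 00100✓ 00101✓ 00110✓ 01000✓ 01001✓ 01100✓ 01110✓ 10000✓ 10010✓ 10011✓ 10100✓ 10110✓ 10111✓ 11010✓ 11011✓ 11100✓ 11101✓ 11110✓
Round 1: -0000✓ -0010✓ -0100✓ -0110✓ -1100✓ -1110✓ 0-000✓ 0-100✓ 0-110✓ 00-00✓ 00-10✓ 000-0✓ 001-0✓ 0010- 01-00✓ 0100- 011-0✓ 1-010✓ 1-011✓ 1-100✓ 1-110✓ 10-00✓ 10-10✓ 10-11✓ 100-0✓ 1001-✓ 101-0✓ 1011-✓ 11-10✓ 1101-✓ 111-0✓ 1110-
Round 2: --100✓ --110✓ -0-00✓ -0-10✓ -00-0✓ -01-0✓ -11-0✓ 0--00 0-1-0✓ 00--0✓ 1--10 1-01- 1-1-0✓ 10--0✓ 10-1-
Round 3: --1-0 -0--0
PIs = {--1-0, -0--0, 0--00, 0010-, 0100-, 1--10, 1-01-, 10-1-, 1110-}
Coverage chart:
  m0: -0--0,0--00
  m2: -0--0 ←essential
  m4: --1-0,-0--0,0--00,0010-
  m6: --1-0,-0--0
  m8: 0--00,0100-
  m9: 0100- ←essential
  m12: --1-0,0--00
  m14: --1-0 ←essential
  m16: -0--0 ←essential
  m19: 1-01-,10-1-
  m20: --1-0,-0--0
  m22: --1-0,-0--0,1--10,10-1-
  m23: 10-1- ←essential
  m26: 1--10,1-01-
  m27: 1-01- ←essential
  m29: 1110- ←essential
  m30: --1-0,1--10
Essential: --1-0, -0--0, 0100-, 1-01-, 10-1-, 1110-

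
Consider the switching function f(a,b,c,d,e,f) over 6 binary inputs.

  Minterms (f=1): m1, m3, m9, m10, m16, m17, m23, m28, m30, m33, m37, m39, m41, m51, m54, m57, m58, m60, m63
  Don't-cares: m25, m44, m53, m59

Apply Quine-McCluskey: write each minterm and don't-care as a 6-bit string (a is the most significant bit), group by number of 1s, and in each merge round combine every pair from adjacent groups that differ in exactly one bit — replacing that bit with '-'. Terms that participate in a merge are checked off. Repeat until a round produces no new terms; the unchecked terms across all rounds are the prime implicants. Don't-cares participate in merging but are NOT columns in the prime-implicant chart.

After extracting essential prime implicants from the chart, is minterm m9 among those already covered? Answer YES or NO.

Round 0: 000001✓ 000011✓ 001001✓ 001010 010000✓ 010001✓ 010111 011001✓ 011100✓ 011110✓ 100001✓ 100101✓ 100111✓ 101001✓ 101100✓ 110011✓ 110101✓ 110110 111001✓ 111010✓ 111011✓ 111100✓ 111111✓
Round 1: -00001✓ -01001✓ -11001✓ -11100 0-0001✓ 0-1001✓ 00-001✓ 0000-1 01-001✓ 01000- 0111-0 1-0101 1-1001✓ 1-1100 10-001✓ 100-01 1001-1 11-011 111-11 1110-1 11101-
Round 2: --1001 -0-001 0--001
PIs = {--1001, -0-001, -11100, 0--001, 0000-1, 001010, 01000-, 010111, 0111-0, 1-0101, 1-1100, 100-01, 1001-1, 11-011, 110110, 111-11, 1110-1, 11101-}
Coverage chart:
  m1: -0-001,0--001,0000-1
  m3: 0000-1 ←essential
  m9: --1001,-0-001,0--001
  m10: 001010 ←essential
  m16: 01000- ←essential
  m17: 0--001,01000-
  m23: 010111 ←essential
  m28: -11100,0111-0
  m30: 0111-0 ←essential
  m33: -0-001,100-01
  m37: 1-0101,100-01,1001-1
  m39: 1001-1 ←essential
  m41: --1001,-0-001
  m51: 11-011 ←essential
  m54: 110110 ←essential
  m57: --1001,1110-1
  m58: 11101- ←essential
  m60: -11100,1-1100
  m63: 111-11 ←essential
Essential: 0000-1, 001010, 01000-, 010111, 0111-0, 1001-1, 11-011, 110110, 111-11, 11101-

NO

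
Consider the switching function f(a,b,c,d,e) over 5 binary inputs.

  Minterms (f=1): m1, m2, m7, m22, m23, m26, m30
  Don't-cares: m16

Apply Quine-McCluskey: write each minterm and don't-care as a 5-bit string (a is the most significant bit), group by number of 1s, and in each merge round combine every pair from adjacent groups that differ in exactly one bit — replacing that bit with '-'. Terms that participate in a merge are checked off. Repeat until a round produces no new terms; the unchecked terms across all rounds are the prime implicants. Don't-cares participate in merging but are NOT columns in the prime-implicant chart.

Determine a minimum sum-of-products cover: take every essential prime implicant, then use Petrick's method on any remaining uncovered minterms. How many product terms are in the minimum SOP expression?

5

[col 0] 00001, 00010, 00111*, 10000, 10110*, 10111*, 11010*, 11110*
[col 1] -0111, 1-110, 1011-, 11-10
Prime implicants: -0111, 00001, 00010, 1-110, 10000, 1011-, 11-10
PI chart (minterm → PIs covering it):
  1 | 00001  (sole → essential)
  2 | 00010  (sole → essential)
  7 | -0111  (sole → essential)
  22 | 1-110,1011-
  23 | -0111,1011-
  26 | 11-10  (sole → essential)
  30 | 1-110,11-10
Essential prime implicants: -0111, 00001, 00010, 11-10
Petrick residual → 1-110
Minimum SOP uses 5 PIs: b'cde + a'b'c'd'e + a'b'c'de' + acde' + abde'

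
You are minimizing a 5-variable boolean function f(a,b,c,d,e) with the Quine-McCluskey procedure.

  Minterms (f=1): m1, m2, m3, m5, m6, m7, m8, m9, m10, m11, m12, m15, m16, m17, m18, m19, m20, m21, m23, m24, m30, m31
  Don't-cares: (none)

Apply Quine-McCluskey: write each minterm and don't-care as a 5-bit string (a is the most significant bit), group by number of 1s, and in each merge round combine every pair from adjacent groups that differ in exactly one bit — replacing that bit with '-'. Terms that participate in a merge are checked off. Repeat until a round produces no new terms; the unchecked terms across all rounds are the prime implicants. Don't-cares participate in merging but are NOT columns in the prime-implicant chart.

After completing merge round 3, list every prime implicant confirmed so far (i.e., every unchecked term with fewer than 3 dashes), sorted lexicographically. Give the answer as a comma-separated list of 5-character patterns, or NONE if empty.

--111, -001-, -1000, 0--11, 0-0-1, 0-01-, 00-1-, 01-00, 010--, 1-000, 10-0-, 100--, 1111-

[col 0] 00001*, 00010*, 00011*, 00101*, 00110*, 00111*, 01000*, 01001*, 01010*, 01011*, 01100*, 01111*, 10000*, 10001*, 10010*, 10011*, 10100*, 10101*, 10111*, 11000*, 11110*, 11111*
[col 1] -0001*, -0010*, -0011*, -0101*, -0111*, -1000, -1111*, 0-001*, 0-010*, 0-011*, 0-111*, 00-01*, 00-10*, 00-11*, 000-1*, 0001-*, 001-1*, 0011-*, 01-00, 01-11*, 010-0*, 010-1*, 0100-*, 0101-*, 1-000, 1-111*, 10-00*, 10-01*, 10-11*, 100-0*, 100-1*, 1000-*, 1001-*, 101-1*, 1010-*, 1111-
[col 2] --111, -0-01*, -0-11*, -00-1*, -001-, -01-1*, 0--11, 0-0-1, 0-01-, 00--1*, 00-1-, 010--, 10--1*, 10-0-, 100--
[col 3] -0--1
Prime implicants: --111, -0--1, -001-, -1000, 0--11, 0-0-1, 0-01-, 00-1-, 01-00, 010--, 1-000, 10-0-, 100--, 1111-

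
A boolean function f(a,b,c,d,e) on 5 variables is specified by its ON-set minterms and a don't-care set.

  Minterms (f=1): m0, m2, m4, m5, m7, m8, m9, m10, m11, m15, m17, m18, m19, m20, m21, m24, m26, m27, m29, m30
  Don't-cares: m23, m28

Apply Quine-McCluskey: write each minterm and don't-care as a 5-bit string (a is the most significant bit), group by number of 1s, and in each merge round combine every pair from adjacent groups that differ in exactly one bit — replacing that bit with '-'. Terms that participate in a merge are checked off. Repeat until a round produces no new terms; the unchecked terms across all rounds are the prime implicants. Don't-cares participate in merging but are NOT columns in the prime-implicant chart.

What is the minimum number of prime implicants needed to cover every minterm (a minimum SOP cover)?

[col 0] 00000*, 00010*, 00100*, 00101*, 00111*, 01000*, 01001*, 01010*, 01011*, 01111*, 10001*, 10010*, 10011*, 10100*, 10101*, 10111*, 11000*, 11010*, 11011*, 11100*, 11101*, 11110*
[col 1] -0010*, -0100*, -0101*, -0111*, -1000*, -1010*, -1011*, 0-000*, 0-010*, 0-111, 00-00, 000-0*, 001-1*, 0010-*, 01-11, 010-0*, 010-1*, 0100-*, 0101-*, 1-010*, 1-011*, 1-100*, 1-101*, 10-01*, 10-11*, 100-1*, 1001-*, 101-1*, 1010-*, 11-00*, 11-10*, 110-0*, 1101-*, 111-0*, 1110-*
[col 2] --010, -01-1, -010-, -10-0, -101-, 0-0-0, 010--, 1-01-, 1-10-, 10--1, 11--0
Prime implicants: --010, -01-1, -010-, -10-0, -101-, 0-0-0, 0-111, 00-00, 01-11, 010--, 1-01-, 1-10-, 10--1, 11--0
PI chart (minterm → PIs covering it):
  0 | 0-0-0,00-00
  2 | --010,0-0-0
  4 | -010-,00-00
  5 | -01-1,-010-
  7 | -01-1,0-111
  8 | -10-0,0-0-0,010--
  9 | 010--  (sole → essential)
  10 | --010,-10-0,-101-,0-0-0,010--
  11 | -101-,01-11,010--
  15 | 0-111,01-11
  17 | 10--1  (sole → essential)
  18 | --010,1-01-
  19 | 1-01-,10--1
  20 | -010-,1-10-
  21 | -01-1,-010-,1-10-,10--1
  24 | -10-0,11--0
  26 | --010,-10-0,-101-,1-01-,11--0
  27 | -101-,1-01-
  29 | 1-10-  (sole → essential)
  30 | 11--0  (sole → essential)
Essential prime implicants: 010--, 1-10-, 10--1, 11--0
Petrick residual → -010-, 0-0-0, 0-111, 1-01-
Minimum SOP uses 8 PIs: b'cd' + a'c'e' + a'cde + a'bc' + ac'd + acd' + ab'e + abe'

8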